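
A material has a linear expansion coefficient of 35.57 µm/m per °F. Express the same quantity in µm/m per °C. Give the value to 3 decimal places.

Since only a temperature interval is involved, the additive offset between the scales drops out.
A change of 1°C is a change of 1.8°F, so per °C the value is 35.57 × 1.8 = 64.026.

64.026 µm/m per °C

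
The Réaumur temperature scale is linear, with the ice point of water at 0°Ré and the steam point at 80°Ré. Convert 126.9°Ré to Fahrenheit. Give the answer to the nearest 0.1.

317.5°F

Linear interpolation between the fixed points: C = (126.9 - 0) × 100 / (80 - 0) = 158.6250°C.
Then 158.6250 × 1.8 + 32 = 317.5°F.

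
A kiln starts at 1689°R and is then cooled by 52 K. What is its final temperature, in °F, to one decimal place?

1135.7°F

Initial temperature in Celsius: (1689 - 491.67) × 5/9 = 665.1833°C.
The 52 K change is an interval; Kelvin and Celsius degrees are the same size, so ΔC = -52°C.
Final Celsius temperature: 665.1833 - 52.0000 = 613.1833°C.
In Fahrenheit: 613.1833 × 1.8 + 32 = 1135.7°F.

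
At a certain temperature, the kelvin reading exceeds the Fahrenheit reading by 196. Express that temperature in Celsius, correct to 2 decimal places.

Let x be the kelvin reading; then the Fahrenheit reading is 1.8·x - 459.67.
(1.8·x - 459.67) - x = -196  ⇒  (0.8)·x = 263.67  ⇒  x = 329.5875 K.
In Celsius: 329.5875 - 273.15 = 56.44°C.

56.44°C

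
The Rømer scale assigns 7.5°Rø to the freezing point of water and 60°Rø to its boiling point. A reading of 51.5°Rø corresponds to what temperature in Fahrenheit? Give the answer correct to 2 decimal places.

Linear interpolation between the fixed points: C = (51.5 - 7.5) × 100 / (60 - 7.5) = 83.8095°C.
Then 83.8095 × 1.8 + 32 = 182.86°F.

182.86°F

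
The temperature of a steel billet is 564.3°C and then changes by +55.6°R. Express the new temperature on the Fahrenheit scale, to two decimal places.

1103.34°F

The 55.6°R change is an interval, so only the factor 5/9 applies: +55.6 × 5/9 = +30.8889°C.
Final Celsius temperature: 564.3000 + 30.8889 = 595.1889°C.
In Fahrenheit: 595.1889 × 1.8 + 32 = 1103.34°F.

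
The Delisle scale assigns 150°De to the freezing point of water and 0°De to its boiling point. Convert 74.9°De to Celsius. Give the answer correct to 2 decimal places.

Linear interpolation between the fixed points: C = (74.9 - 150) × 100 / (0 - 150) = 50.0667°C.

50.07°C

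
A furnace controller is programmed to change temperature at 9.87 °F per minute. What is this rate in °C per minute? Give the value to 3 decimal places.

The quantity depends on a temperature interval, so only the ratio of degree sizes applies; the offset between the scales is irrelevant.
A change of 1°F is a change of 5/9°C, so 9.87 × 5/9 = 5.483.

5.483 °C/minute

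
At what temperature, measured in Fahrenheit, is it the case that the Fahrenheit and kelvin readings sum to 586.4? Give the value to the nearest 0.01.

Let F be the Fahrenheit reading. The kelvin reading is K = 5/9·F + 255.372.
Require F + K = 586.4: (14/9)·F + 255.372 = 586.4.
F = (586.4 - 255.372) / (14/9) = 212.80.

212.80°F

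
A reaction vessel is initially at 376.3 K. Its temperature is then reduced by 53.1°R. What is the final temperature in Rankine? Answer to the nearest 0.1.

624.2°R

Initial temperature in Celsius: 376.3 - 273.15 = 103.1500°C.
The 53.1°R change is an interval, so only the factor 5/9 applies: -53.1 × 5/9 = -29.5000°C.
Final Celsius temperature: 103.1500 - 29.5000 = 73.6500°C.
In Rankine: 73.6500 × 1.8 + 491.67 = 624.2°R.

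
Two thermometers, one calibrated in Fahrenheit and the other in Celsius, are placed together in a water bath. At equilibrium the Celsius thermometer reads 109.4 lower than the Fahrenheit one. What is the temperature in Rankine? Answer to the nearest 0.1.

665.8°R

Let x be the Fahrenheit reading; then the Celsius reading is 5/9·x - 17.7778.
(5/9·x - 17.7778) - x = -109.4  ⇒  (-4/9)·x = -91.6222  ⇒  x = 206.1500°F.
In Celsius: (206.15 - 32) × 5/9 = 96.7500°C.
In Rankine: 96.7500 × 1.8 + 491.67 = 665.8°R.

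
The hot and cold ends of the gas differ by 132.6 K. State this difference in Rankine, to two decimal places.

Only the scale ratio 1.8 matters for a change in temperature.
132.6 × 1.8 = 238.68.

238.68°R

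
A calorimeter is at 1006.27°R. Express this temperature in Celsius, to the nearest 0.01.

In Celsius: (1006.27 - 491.67) × 5/9 = 285.8889°C.

285.89°C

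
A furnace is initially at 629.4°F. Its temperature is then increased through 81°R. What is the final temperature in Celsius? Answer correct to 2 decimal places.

Initial temperature in Celsius: (629.4 - 32) × 5/9 = 331.8889°C.
The 81°R change is an interval, so only the factor 5/9 applies: +81 × 5/9 = +45.0000°C.
Final Celsius temperature: 331.8889 + 45.0000 = 376.8889°C.

376.89°C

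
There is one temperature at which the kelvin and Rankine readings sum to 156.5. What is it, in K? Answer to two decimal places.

Let K be the kelvin reading. The Rankine reading is R = 1.8·K.
Require K + R = 156.5: (2.8)·K = 156.5.
K = (156.5) / (2.8) = 55.89.

55.89 K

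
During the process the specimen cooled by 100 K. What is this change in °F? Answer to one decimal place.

180.0°F

Only the scale ratio 1.8 matters for a change in temperature.
100 × 1.8 = 180.0.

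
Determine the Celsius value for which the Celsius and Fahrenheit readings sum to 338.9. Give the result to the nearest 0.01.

109.61°C

Let C be the Celsius reading. The Fahrenheit reading is F = 1.8·C + 32.
Require C + F = 338.9: (2.8)·C + 32 = 338.9.
C = (338.9 - 32) / (2.8) = 109.61.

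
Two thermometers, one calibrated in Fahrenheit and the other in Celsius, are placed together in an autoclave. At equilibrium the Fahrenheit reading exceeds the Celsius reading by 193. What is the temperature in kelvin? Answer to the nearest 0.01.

Let x be the Fahrenheit reading; then the Celsius reading is 5/9·x - 17.7778.
(5/9·x - 17.7778) - x = -193  ⇒  (-4/9)·x = -175.222  ⇒  x = 394.2500°F.
In Celsius: (394.25 - 32) × 5/9 = 201.2500°C.
In kelvin: 201.2500 + 273.15 = 474.40 K.

474.40 K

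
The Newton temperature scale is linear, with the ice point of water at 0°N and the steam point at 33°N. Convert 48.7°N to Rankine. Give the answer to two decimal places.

757.31°R

Linear interpolation between the fixed points: C = (48.7 - 0) × 100 / (33 - 0) = 147.5758°C.
Then 147.5758 × 1.8 + 491.67 = 757.31°R.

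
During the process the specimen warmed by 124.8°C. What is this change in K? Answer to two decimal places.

124.80 K

Celsius and kelvin degrees are the same size, so the interval is unchanged: 124.80.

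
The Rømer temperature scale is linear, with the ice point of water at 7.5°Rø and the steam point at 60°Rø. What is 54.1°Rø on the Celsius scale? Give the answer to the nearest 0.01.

Linear interpolation between the fixed points: C = (54.1 - 7.5) × 100 / (60 - 7.5) = 88.7619°C.

88.76°C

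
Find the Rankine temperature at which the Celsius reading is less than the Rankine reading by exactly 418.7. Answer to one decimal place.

Let R be the Rankine reading. The Celsius reading is C = 5/9·R - 273.15.
Require C - R = -418.7: (-4/9)·R - 273.15 = -418.7.
R = (-418.7 + 273.15) / (-4/9) = 327.5.

327.5°R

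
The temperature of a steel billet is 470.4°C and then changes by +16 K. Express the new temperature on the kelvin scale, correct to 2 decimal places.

759.55 K

The 16 K change is an interval; Kelvin and Celsius degrees are the same size, so ΔC = +16°C.
Final Celsius temperature: 470.4000 + 16.0000 = 486.4000°C.
In kelvin: 486.4000 + 273.15 = 759.55 K.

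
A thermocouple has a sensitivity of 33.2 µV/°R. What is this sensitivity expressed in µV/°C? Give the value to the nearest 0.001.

59.760 µV/°C

The quantity depends on a temperature interval, so only the ratio of degree sizes applies; the offset between the scales is irrelevant.
A change of 1°C is a change of 1.8°R, so per °C the value is 33.2 × 1.8 = 59.760.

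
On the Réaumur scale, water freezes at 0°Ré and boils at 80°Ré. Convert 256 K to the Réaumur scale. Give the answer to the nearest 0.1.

-13.7°Ré

First in Celsius: 256 - 273.15 = -17.1500°C.
Linearly onto the Réaumur scale: 0 + (-17.1500 / 100) × (80 - 0) = -13.7°Ré.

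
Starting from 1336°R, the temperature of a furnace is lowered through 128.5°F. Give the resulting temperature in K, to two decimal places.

670.83 K

Initial temperature in Celsius: (1336 - 491.67) × 5/9 = 469.0722°C.
The 128.5°F change is an interval, so only the factor 5/9 applies: -128.5 × 5/9 = -71.3889°C.
Final Celsius temperature: 469.0722 - 71.3889 = 397.6833°C.
In kelvin: 397.6833 + 273.15 = 670.83 K.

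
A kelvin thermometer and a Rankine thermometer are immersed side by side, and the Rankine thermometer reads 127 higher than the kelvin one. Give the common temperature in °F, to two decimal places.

-173.92°F

Let x be the kelvin reading; then the Rankine reading is 1.8·x.
(1.8·x) - x = 127  ⇒  (0.8)·x = 127  ⇒  x = 158.7500 K.
In Celsius: 158.75 - 273.15 = -114.4000°C.
In Fahrenheit: -114.4000 × 1.8 + 32 = -173.92°F.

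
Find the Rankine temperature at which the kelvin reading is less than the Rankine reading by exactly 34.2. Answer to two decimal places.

Let R be the Rankine reading. The kelvin reading is K = 5/9·R.
Require K - R = -34.2: (-4/9)·R = -34.2.
R = (-34.2) / (-4/9) = 76.95.

76.95°R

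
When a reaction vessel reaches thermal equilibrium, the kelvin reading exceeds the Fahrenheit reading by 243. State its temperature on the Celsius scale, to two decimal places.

-2.31°C

Let x be the Fahrenheit reading; then the kelvin reading is 5/9·x + 255.372.
(5/9·x + 255.372) - x = 243  ⇒  (-4/9)·x = -12.3722  ⇒  x = 27.8375°F.
In Celsius: (27.8375 - 32) × 5/9 = -2.31°C.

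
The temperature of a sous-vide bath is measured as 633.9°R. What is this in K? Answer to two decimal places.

In Celsius: (633.9 - 491.67) × 5/9 = 79.0167°C.
In kelvin: 79.0167 + 273.15 = 352.17 K.

352.17 K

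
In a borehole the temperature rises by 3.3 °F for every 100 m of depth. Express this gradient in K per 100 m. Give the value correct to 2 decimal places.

1.83 K/100 m

Since only a temperature interval is involved, the additive offset between the scales drops out.
A change of 1°F is a change of 5/9 K, so 3.3 × 5/9 = 1.83.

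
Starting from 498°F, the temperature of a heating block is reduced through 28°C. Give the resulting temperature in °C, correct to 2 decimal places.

230.89°C

Initial temperature in Celsius: (498 - 32) × 5/9 = 258.8889°C.
Final Celsius temperature: 258.8889 - 28.0000 = 230.8889°C.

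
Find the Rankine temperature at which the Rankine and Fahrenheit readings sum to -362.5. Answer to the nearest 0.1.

48.6°R

Let R be the Rankine reading. The Fahrenheit reading is F = 1·R - 459.67.
Require R + F = -362.5: (2)·R - 459.67 = -362.5.
R = (-362.5 + 459.67) / (2) = 48.6.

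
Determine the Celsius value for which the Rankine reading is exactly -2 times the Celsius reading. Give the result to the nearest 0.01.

-129.39°C

Let C be the Celsius reading. The Rankine reading is R = 1.8·C + 491.67.
Require R = -2·C: 1.8·C + 491.67 = -2·C.
(3.8)·C = -491.67  ⇒  C = -129.39.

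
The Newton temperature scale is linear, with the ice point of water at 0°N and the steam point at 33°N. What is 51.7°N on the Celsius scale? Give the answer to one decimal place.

Linear interpolation between the fixed points: C = (51.7 - 0) × 100 / (33 - 0) = 156.6667°C.

156.7°C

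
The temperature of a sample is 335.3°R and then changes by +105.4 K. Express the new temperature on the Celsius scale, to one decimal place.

18.5°C

Initial temperature in Celsius: (335.3 - 491.67) × 5/9 = -86.8722°C.
The 105.4 K change is an interval; Kelvin and Celsius degrees are the same size, so ΔC = +105.4°C.
Final Celsius temperature: -86.8722 + 105.4000 = 18.5278°C.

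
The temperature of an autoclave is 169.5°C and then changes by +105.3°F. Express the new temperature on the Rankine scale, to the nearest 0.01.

The 105.3°F change is an interval, so only the factor 5/9 applies: +105.3 × 5/9 = +58.5000°C.
Final Celsius temperature: 169.5000 + 58.5000 = 228.0000°C.
In Rankine: 228.0000 × 1.8 + 491.67 = 902.07°R.

902.07°R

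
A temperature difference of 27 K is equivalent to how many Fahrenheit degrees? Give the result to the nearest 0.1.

48.6°F

For a temperature interval the offset drops out; only the factor 1.8 applies.
27 × 1.8 = 48.6.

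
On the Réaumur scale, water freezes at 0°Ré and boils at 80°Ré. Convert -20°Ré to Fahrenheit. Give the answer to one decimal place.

-13.0°F

Linear interpolation between the fixed points: C = (-20 - 0) × 100 / (80 - 0) = -25.0000°C.
Then -25.0000 × 1.8 + 32 = -13.0°F.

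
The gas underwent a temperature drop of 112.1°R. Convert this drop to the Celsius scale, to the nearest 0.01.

An interval of 1°R corresponds to 5/9°C.
112.1 × 5/9 = 62.28.

62.28°C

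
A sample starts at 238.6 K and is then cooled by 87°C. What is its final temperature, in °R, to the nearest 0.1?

272.9°R

Initial temperature in Celsius: 238.6 - 273.15 = -34.5500°C.
Final Celsius temperature: -34.5500 - 87.0000 = -121.5500°C.
In Rankine: -121.5500 × 1.8 + 491.67 = 272.9°R.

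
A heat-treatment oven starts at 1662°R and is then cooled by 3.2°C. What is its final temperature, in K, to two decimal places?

Initial temperature in Celsius: (1662 - 491.67) × 5/9 = 650.1833°C.
Final Celsius temperature: 650.1833 - 3.2000 = 646.9833°C.
In kelvin: 646.9833 + 273.15 = 920.13 K.

920.13 K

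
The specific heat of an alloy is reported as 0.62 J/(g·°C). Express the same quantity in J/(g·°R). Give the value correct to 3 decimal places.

The quantity depends on a temperature interval, so only the ratio of degree sizes applies; the offset between the scales is irrelevant.
A change of 1°R is a change of 5/9°C, so per °R the value is 0.62 × 5/9 = 0.344.

0.344 J/(g·°R)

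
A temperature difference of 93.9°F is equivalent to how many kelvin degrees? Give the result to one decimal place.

Only the scale ratio 5/9 matters for a change in temperature.
93.9 × 5/9 = 52.2.

52.2 K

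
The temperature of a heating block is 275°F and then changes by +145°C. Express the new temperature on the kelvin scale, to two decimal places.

Initial temperature in Celsius: (275 - 32) × 5/9 = 135.0000°C.
Final Celsius temperature: 135.0000 + 145.0000 = 280.0000°C.
In kelvin: 280.0000 + 273.15 = 553.15 K.

553.15 K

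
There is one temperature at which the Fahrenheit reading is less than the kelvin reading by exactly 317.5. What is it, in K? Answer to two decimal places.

177.71 K

Let K be the kelvin reading. The Fahrenheit reading is F = 1.8·K - 459.67.
Require F - K = -317.5: (0.8)·K - 459.67 = -317.5.
K = (-317.5 + 459.67) / (0.8) = 177.71.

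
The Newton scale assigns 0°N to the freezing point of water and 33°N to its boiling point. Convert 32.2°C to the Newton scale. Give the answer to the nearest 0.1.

Linearly onto the Newton scale: 0 + (32.2000 / 100) × (33 - 0) = 10.6°N.

10.6°N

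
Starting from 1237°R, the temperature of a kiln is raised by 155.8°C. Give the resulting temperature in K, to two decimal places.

843.02 K

Initial temperature in Celsius: (1237 - 491.67) × 5/9 = 414.0722°C.
Final Celsius temperature: 414.0722 + 155.8000 = 569.8722°C.
In kelvin: 569.8722 + 273.15 = 843.02 K.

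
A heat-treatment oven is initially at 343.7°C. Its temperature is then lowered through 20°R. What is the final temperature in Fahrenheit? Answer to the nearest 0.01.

630.66°F

The 20°R change is an interval, so only the factor 5/9 applies: -20 × 5/9 = -11.1111°C.
Final Celsius temperature: 343.7000 - 11.1111 = 332.5889°C.
In Fahrenheit: 332.5889 × 1.8 + 32 = 630.66°F.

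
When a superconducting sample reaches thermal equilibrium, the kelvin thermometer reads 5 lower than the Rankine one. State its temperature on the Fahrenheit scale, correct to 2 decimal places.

Let x be the Rankine reading; then the kelvin reading is 5/9·x.
(5/9·x) - x = -5  ⇒  (-4/9)·x = -5  ⇒  x = 11.2500°R.
In Celsius: (11.25 - 491.67) × 5/9 = -266.9000°C.
In Fahrenheit: -266.9000 × 1.8 + 32 = -448.42°F.

-448.42°F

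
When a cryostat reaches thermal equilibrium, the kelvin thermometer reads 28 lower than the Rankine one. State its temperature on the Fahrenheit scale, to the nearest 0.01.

-396.67°F

Let x be the Rankine reading; then the kelvin reading is 5/9·x.
(5/9·x) - x = -28  ⇒  (-4/9)·x = -28  ⇒  x = 63.0000°R.
In Celsius: (63 - 491.67) × 5/9 = -238.1500°C.
In Fahrenheit: -238.1500 × 1.8 + 32 = -396.67°F.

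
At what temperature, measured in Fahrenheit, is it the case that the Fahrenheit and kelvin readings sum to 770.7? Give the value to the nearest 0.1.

Let F be the Fahrenheit reading. The kelvin reading is K = 5/9·F + 255.372.
Require F + K = 770.7: (14/9)·F + 255.372 = 770.7.
F = (770.7 - 255.372) / (14/9) = 331.3.

331.3°F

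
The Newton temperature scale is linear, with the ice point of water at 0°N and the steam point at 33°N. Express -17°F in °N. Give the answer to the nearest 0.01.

-8.98°N

First in Celsius: (-17 - 32) × 5/9 = -27.2222°C.
Linearly onto the Newton scale: 0 + (-27.2222 / 100) × (33 - 0) = -8.98°N.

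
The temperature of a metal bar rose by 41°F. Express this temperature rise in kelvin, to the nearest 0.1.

22.8 K

Only the scale ratio 5/9 matters for a change in temperature.
41 × 5/9 = 22.8.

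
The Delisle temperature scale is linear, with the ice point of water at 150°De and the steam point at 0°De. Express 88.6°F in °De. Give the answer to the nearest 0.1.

102.8°De

First in Celsius: (88.6 - 32) × 5/9 = 31.4444°C.
Linearly onto the Delisle scale: 150 + (31.4444 / 100) × (0 - 150) = 102.8°De.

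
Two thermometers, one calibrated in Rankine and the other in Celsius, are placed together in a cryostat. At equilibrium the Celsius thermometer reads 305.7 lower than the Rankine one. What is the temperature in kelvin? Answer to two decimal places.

40.69 K

Let x be the Rankine reading; then the Celsius reading is 5/9·x - 273.15.
(5/9·x - 273.15) - x = -305.7  ⇒  (-4/9)·x = -32.55  ⇒  x = 73.2375°R.
In Celsius: (73.2375 - 491.67) × 5/9 = -232.4625°C.
In kelvin: -232.4625 + 273.15 = 40.69 K.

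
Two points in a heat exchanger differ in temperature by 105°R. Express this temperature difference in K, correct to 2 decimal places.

Only the scale ratio 5/9 matters for a change in temperature.
105 × 5/9 = 58.33.

58.33 K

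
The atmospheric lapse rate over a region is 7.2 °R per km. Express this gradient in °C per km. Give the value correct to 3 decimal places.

The quantity depends on a temperature interval, so only the ratio of degree sizes applies; the offset between the scales is irrelevant.
A change of 1°R is a change of 5/9°C, so 7.2 × 5/9 = 4.000.

4.000 °C/km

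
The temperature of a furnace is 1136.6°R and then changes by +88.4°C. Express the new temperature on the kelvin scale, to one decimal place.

Initial temperature in Celsius: (1136.6 - 491.67) × 5/9 = 358.2944°C.
Final Celsius temperature: 358.2944 + 88.4000 = 446.6944°C.
In kelvin: 446.6944 + 273.15 = 719.8 K.

719.8 K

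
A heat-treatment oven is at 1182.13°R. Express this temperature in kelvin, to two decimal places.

In Celsius: (1182.13 - 491.67) × 5/9 = 383.5889°C.
In kelvin: 383.5889 + 273.15 = 656.74 K.

656.74 K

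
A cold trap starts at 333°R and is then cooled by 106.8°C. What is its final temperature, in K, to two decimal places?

Initial temperature in Celsius: (333 - 491.67) × 5/9 = -88.1500°C.
Final Celsius temperature: -88.1500 - 106.8000 = -194.9500°C.
In kelvin: -194.9500 + 273.15 = 78.20 K.

78.20 K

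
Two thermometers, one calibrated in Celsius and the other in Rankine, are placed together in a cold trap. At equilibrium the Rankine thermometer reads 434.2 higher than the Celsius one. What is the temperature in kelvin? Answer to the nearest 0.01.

Let x be the Celsius reading; then the Rankine reading is 1.8·x + 491.67.
(1.8·x + 491.67) - x = 434.2  ⇒  (0.8)·x = -57.47  ⇒  x = -71.8375°C.
In kelvin: -71.8375 + 273.15 = 201.31 K.

201.31 K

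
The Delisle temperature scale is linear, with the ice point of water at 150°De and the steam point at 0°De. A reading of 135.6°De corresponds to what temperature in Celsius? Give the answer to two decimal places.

Linear interpolation between the fixed points: C = (135.6 - 150) × 100 / (0 - 150) = 9.6000°C.

9.60°C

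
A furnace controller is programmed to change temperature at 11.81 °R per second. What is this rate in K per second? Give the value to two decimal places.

Since only a temperature interval is involved, the additive offset between the scales drops out.
A change of 1°R is a change of 5/9 K, so 11.81 × 5/9 = 6.56.

6.56 K/second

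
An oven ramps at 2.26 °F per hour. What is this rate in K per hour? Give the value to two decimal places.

The quantity depends on a temperature interval, so only the ratio of degree sizes applies; the offset between the scales is irrelevant.
A change of 1°F is a change of 5/9 K, so 2.26 × 5/9 = 1.26.

1.26 K/hour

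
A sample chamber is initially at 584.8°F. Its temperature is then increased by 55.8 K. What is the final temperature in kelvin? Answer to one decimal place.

Initial temperature in Celsius: (584.8 - 32) × 5/9 = 307.1111°C.
The 55.8 K change is an interval; Kelvin and Celsius degrees are the same size, so ΔC = +55.8°C.
Final Celsius temperature: 307.1111 + 55.8000 = 362.9111°C.
In kelvin: 362.9111 + 273.15 = 636.1 K.

636.1 K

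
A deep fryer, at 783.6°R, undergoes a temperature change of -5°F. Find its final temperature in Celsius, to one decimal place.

159.4°C

Initial temperature in Celsius: (783.6 - 491.67) × 5/9 = 162.1833°C.
The 5°F change is an interval, so only the factor 5/9 applies: -5 × 5/9 = -2.7778°C.
Final Celsius temperature: 162.1833 - 2.7778 = 159.4056°C.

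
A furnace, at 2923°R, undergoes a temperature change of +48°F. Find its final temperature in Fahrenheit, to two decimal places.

Initial temperature in Celsius: (2923 - 491.67) × 5/9 = 1350.7389°C.
The 48°F change is an interval, so only the factor 5/9 applies: +48 × 5/9 = +26.6667°C.
Final Celsius temperature: 1350.7389 + 26.6667 = 1377.4056°C.
In Fahrenheit: 1377.4056 × 1.8 + 32 = 2511.33°F.

2511.33°F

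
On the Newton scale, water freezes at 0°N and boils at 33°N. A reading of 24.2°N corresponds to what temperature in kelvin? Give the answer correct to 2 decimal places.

Linear interpolation between the fixed points: C = (24.2 - 0) × 100 / (33 - 0) = 73.3333°C.
Then 73.3333 + 273.15 = 346.48 K.

346.48 K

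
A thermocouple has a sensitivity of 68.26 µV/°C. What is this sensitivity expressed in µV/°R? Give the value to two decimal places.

37.92 µV/°R

Since only a temperature interval is involved, the additive offset between the scales drops out.
A change of 1°R is a change of 5/9°C, so per °R the value is 68.26 × 5/9 = 37.92.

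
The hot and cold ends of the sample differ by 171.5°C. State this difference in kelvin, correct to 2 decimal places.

Celsius and kelvin degrees are the same size, so the interval is unchanged: 171.50.

171.50 K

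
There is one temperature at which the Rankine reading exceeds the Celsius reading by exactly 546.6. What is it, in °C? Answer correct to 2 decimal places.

68.66°C

Let C be the Celsius reading. The Rankine reading is R = 1.8·C + 491.67.
Require R - C = 546.6: (0.8)·C + 491.67 = 546.6.
C = (546.6 - 491.67) / (0.8) = 68.66.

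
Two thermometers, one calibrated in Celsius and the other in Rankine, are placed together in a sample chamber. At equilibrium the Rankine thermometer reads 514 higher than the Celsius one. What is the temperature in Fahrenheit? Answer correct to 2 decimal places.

82.24°F

Let x be the Celsius reading; then the Rankine reading is 1.8·x + 491.67.
(1.8·x + 491.67) - x = 514  ⇒  (0.8)·x = 22.33  ⇒  x = 27.9125°C.
In Fahrenheit: 27.9125 × 1.8 + 32 = 82.24°F.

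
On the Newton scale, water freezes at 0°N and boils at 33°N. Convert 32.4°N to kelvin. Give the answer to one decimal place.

371.3 K

Linear interpolation between the fixed points: C = (32.4 - 0) × 100 / (33 - 0) = 98.1818°C.
Then 98.1818 + 273.15 = 371.3 K.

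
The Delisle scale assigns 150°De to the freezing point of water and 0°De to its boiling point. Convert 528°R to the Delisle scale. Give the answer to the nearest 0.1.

119.7°De

First in Celsius: (528 - 491.67) × 5/9 = 20.1833°C.
Linearly onto the Delisle scale: 150 + (20.1833 / 100) × (0 - 150) = 119.7°De.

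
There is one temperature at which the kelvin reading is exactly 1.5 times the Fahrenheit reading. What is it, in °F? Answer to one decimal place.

Let F be the Fahrenheit reading. The kelvin reading is K = 5/9·F + 255.372.
Require K = 1.5·F: 5/9·F + 255.372 = 1.5·F.
(-17/18)·F = -255.372  ⇒  F = 270.4.

270.4°F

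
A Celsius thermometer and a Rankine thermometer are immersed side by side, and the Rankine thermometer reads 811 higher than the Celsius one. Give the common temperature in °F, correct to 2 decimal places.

750.49°F

Let x be the Celsius reading; then the Rankine reading is 1.8·x + 491.67.
(1.8·x + 491.67) - x = 811  ⇒  (0.8)·x = 319.33  ⇒  x = 399.1625°C.
In Fahrenheit: 399.1625 × 1.8 + 32 = 750.49°F.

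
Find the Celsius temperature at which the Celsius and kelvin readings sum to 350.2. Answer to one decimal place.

Let C be the Celsius reading. The kelvin reading is K = 1·C + 273.15.
Require C + K = 350.2: (2)·C + 273.15 = 350.2.
C = (350.2 - 273.15) / (2) = 38.5.

38.5°C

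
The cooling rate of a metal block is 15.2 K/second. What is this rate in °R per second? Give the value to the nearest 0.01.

Since only a temperature interval is involved, the additive offset between the scales drops out.
A change of 1 K is a change of 1.8°R, so 15.2 × 1.8 = 27.36.

27.36 °R/second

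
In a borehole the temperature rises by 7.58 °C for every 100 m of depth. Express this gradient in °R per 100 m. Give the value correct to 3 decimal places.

13.644 °R/100 m

The quantity depends on a temperature interval, so only the ratio of degree sizes applies; the offset between the scales is irrelevant.
A change of 1°C is a change of 1.8°R, so 7.58 × 1.8 = 13.644.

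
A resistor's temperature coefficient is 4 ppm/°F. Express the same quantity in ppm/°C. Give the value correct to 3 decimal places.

7.200 ppm/°C

Since only a temperature interval is involved, the additive offset between the scales drops out.
A change of 1°C is a change of 1.8°F, so per °C the value is 4 × 1.8 = 7.200.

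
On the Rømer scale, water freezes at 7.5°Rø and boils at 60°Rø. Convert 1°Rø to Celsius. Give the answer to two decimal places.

-12.38°C

Linear interpolation between the fixed points: C = (1 - 7.5) × 100 / (60 - 7.5) = -12.3810°C.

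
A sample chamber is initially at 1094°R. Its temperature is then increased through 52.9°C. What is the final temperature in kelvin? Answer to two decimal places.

Initial temperature in Celsius: (1094 - 491.67) × 5/9 = 334.6278°C.
Final Celsius temperature: 334.6278 + 52.9000 = 387.5278°C.
In kelvin: 387.5278 + 273.15 = 660.68 K.

660.68 K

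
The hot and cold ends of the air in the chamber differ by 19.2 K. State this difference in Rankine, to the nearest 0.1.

An interval of 1 K corresponds to 1.8°R.
19.2 × 1.8 = 34.6.

34.6°R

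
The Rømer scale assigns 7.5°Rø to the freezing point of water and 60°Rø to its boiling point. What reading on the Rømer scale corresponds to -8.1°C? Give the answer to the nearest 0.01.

Linearly onto the Rømer scale: 7.5 + (-8.1000 / 100) × (60 - 7.5) = 3.25°Rø.

3.25°Rø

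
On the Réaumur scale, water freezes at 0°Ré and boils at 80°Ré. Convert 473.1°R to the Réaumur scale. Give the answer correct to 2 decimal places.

First in Celsius: (473.1 - 491.67) × 5/9 = -10.3167°C.
Linearly onto the Réaumur scale: 0 + (-10.3167 / 100) × (80 - 0) = -8.25°Ré.

-8.25°Ré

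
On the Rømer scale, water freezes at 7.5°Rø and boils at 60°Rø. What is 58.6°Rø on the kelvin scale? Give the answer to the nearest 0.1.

Linear interpolation between the fixed points: C = (58.6 - 7.5) × 100 / (60 - 7.5) = 97.3333°C.
Then 97.3333 + 273.15 = 370.5 K.

370.5 K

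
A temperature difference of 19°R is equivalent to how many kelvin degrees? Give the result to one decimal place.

For a temperature interval the offset drops out; only the factor 5/9 applies.
19 × 5/9 = 10.6.

10.6 K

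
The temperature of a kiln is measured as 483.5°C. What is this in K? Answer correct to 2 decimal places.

756.65 K

In kelvin: 483.5000 + 273.15 = 756.65 K.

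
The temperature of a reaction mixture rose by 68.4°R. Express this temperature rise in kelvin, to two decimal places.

For a temperature interval the offset drops out; only the factor 5/9 applies.
68.4 × 5/9 = 38.00.

38.00 K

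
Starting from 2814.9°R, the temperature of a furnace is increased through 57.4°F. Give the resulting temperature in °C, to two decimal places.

Initial temperature in Celsius: (2814.9 - 491.67) × 5/9 = 1290.6833°C.
The 57.4°F change is an interval, so only the factor 5/9 applies: +57.4 × 5/9 = +31.8889°C.
Final Celsius temperature: 1290.6833 + 31.8889 = 1322.5722°C.

1322.57°C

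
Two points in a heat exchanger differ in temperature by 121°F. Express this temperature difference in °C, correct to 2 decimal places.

An interval of 1°F corresponds to 5/9°C.
121 × 5/9 = 67.22.

67.22°C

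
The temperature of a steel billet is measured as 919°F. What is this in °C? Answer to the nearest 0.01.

In Celsius: (919 - 32) × 5/9 = 492.7778°C.

492.78°C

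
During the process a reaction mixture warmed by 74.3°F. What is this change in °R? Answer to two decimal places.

Fahrenheit and Rankine degrees are the same size, so the interval is unchanged: 74.30.

74.30°R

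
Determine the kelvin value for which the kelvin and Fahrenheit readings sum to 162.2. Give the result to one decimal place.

222.1 K

Let K be the kelvin reading. The Fahrenheit reading is F = 1.8·K - 459.67.
Require K + F = 162.2: (2.8)·K - 459.67 = 162.2.
K = (162.2 + 459.67) / (2.8) = 222.1.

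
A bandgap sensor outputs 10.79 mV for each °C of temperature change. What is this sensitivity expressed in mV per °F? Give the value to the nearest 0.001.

5.994 mV per °F

Since only a temperature interval is involved, the additive offset between the scales drops out.
A change of 1°F is a change of 5/9°C, so per °F the value is 10.79 × 5/9 = 5.994.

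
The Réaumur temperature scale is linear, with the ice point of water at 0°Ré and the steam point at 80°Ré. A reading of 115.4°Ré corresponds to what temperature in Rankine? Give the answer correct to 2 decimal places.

751.32°R

Linear interpolation between the fixed points: C = (115.4 - 0) × 100 / (80 - 0) = 144.2500°C.
Then 144.2500 × 1.8 + 491.67 = 751.32°R.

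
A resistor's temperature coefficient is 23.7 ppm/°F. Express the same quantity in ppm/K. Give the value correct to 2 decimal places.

42.66 ppm/K

Since only a temperature interval is involved, the additive offset between the scales drops out.
A change of 1 K is a change of 1.8°F, so per K the value is 23.7 × 1.8 = 42.66.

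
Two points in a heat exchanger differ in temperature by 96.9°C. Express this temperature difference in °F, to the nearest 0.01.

Only the scale ratio 1.8 matters for a change in temperature.
96.9 × 1.8 = 174.42.

174.42°F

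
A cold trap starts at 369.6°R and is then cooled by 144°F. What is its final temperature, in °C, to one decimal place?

Initial temperature in Celsius: (369.6 - 491.67) × 5/9 = -67.8167°C.
The 144°F change is an interval, so only the factor 5/9 applies: -144 × 5/9 = -80.0000°C.
Final Celsius temperature: -67.8167 - 80.0000 = -147.8167°C.

-147.8°C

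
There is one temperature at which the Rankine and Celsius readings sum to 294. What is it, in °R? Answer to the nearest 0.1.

364.6°R

Let R be the Rankine reading. The Celsius reading is C = 5/9·R - 273.15.
Require R + C = 294: (14/9)·R - 273.15 = 294.
R = (294 + 273.15) / (14/9) = 364.6.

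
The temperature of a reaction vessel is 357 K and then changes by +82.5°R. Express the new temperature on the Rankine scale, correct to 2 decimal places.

725.10°R

Initial temperature in Celsius: 357 - 273.15 = 83.8500°C.
The 82.5°R change is an interval, so only the factor 5/9 applies: +82.5 × 5/9 = +45.8333°C.
Final Celsius temperature: 83.8500 + 45.8333 = 129.6833°C.
In Rankine: 129.6833 × 1.8 + 491.67 = 725.10°R.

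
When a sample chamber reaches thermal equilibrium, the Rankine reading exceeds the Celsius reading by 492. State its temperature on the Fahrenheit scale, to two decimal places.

32.74°F

Let x be the Celsius reading; then the Rankine reading is 1.8·x + 491.67.
(1.8·x + 491.67) - x = 492  ⇒  (0.8)·x = 0.33  ⇒  x = 0.4125°C.
In Fahrenheit: 0.4125 × 1.8 + 32 = 32.74°F.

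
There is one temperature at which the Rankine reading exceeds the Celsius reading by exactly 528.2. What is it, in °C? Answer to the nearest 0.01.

Let C be the Celsius reading. The Rankine reading is R = 1.8·C + 491.67.
Require R - C = 528.2: (0.8)·C + 491.67 = 528.2.
C = (528.2 - 491.67) / (0.8) = 45.66.

45.66°C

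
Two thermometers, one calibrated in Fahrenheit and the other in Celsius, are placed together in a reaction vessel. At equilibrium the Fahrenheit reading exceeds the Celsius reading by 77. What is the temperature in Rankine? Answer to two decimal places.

Let x be the Fahrenheit reading; then the Celsius reading is 5/9·x - 17.7778.
(5/9·x - 17.7778) - x = -77  ⇒  (-4/9)·x = -59.2222  ⇒  x = 133.2500°F.
In Celsius: (133.25 - 32) × 5/9 = 56.2500°C.
In Rankine: 56.2500 × 1.8 + 491.67 = 592.92°R.

592.92°R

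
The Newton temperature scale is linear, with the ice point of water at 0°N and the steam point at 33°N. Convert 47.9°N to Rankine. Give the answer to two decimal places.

Linear interpolation between the fixed points: C = (47.9 - 0) × 100 / (33 - 0) = 145.1515°C.
Then 145.1515 × 1.8 + 491.67 = 752.94°R.

752.94°R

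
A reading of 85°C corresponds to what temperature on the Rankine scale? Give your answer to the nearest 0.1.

644.7°R

In Rankine: 85.0000 × 1.8 + 491.67 = 644.7°R.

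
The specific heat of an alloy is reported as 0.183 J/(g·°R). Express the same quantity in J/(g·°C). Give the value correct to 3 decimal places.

The quantity depends on a temperature interval, so only the ratio of degree sizes applies; the offset between the scales is irrelevant.
A change of 1°C is a change of 1.8°R, so per °C the value is 0.183 × 1.8 = 0.329.

0.329 J/(g·°C)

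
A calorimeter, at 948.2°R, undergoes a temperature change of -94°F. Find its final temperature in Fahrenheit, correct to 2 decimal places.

394.53°F

Initial temperature in Celsius: (948.2 - 491.67) × 5/9 = 253.6278°C.
The 94°F change is an interval, so only the factor 5/9 applies: -94 × 5/9 = -52.2222°C.
Final Celsius temperature: 253.6278 - 52.2222 = 201.4056°C.
In Fahrenheit: 201.4056 × 1.8 + 32 = 394.53°F.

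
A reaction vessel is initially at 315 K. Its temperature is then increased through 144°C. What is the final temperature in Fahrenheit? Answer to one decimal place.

Initial temperature in Celsius: 315 - 273.15 = 41.8500°C.
Final Celsius temperature: 41.8500 + 144.0000 = 185.8500°C.
In Fahrenheit: 185.8500 × 1.8 + 32 = 366.5°F.

366.5°F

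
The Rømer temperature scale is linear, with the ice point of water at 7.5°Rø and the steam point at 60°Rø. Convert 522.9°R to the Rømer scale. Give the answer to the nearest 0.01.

First in Celsius: (522.9 - 491.67) × 5/9 = 17.3500°C.
Linearly onto the Rømer scale: 7.5 + (17.3500 / 100) × (60 - 7.5) = 16.61°Rø.

16.61°Rø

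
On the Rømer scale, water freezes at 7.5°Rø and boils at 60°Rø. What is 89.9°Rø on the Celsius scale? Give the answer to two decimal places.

Linear interpolation between the fixed points: C = (89.9 - 7.5) × 100 / (60 - 7.5) = 156.9524°C.

156.95°C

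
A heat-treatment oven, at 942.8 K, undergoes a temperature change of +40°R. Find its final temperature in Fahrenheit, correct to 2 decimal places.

Initial temperature in Celsius: 942.8 - 273.15 = 669.6500°C.
The 40°R change is an interval, so only the factor 5/9 applies: +40 × 5/9 = +22.2222°C.
Final Celsius temperature: 669.6500 + 22.2222 = 691.8722°C.
In Fahrenheit: 691.8722 × 1.8 + 32 = 1277.37°F.

1277.37°F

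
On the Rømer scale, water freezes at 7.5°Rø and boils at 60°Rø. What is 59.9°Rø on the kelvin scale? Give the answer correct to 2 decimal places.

Linear interpolation between the fixed points: C = (59.9 - 7.5) × 100 / (60 - 7.5) = 99.8095°C.
Then 99.8095 + 273.15 = 372.96 K.

372.96 K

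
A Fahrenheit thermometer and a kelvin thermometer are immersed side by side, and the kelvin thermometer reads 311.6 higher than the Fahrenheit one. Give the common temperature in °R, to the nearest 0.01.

Let x be the Fahrenheit reading; then the kelvin reading is 5/9·x + 255.372.
(5/9·x + 255.372) - x = 311.6  ⇒  (-4/9)·x = 56.2278  ⇒  x = -126.5125°F.
In Celsius: (-126.5125 - 32) × 5/9 = -88.0625°C.
In Rankine: -88.0625 × 1.8 + 491.67 = 333.16°R.

333.16°R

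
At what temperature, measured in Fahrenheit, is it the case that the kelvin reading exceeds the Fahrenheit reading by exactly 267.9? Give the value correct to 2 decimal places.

-28.19°F

Let F be the Fahrenheit reading. The kelvin reading is K = 5/9·F + 255.372.
Require K - F = 267.9: (-4/9)·F + 255.372 = 267.9.
F = (267.9 - 255.372) / (-4/9) = -28.19.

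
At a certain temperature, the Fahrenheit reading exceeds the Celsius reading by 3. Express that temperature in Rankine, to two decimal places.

Let x be the Celsius reading; then the Fahrenheit reading is 1.8·x + 32.
(1.8·x + 32) - x = 3  ⇒  (0.8)·x = -29  ⇒  x = -36.2500°C.
In Rankine: -36.2500 × 1.8 + 491.67 = 426.42°R.

426.42°R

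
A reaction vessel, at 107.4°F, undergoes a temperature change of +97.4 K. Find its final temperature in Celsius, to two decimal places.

139.29°C

Initial temperature in Celsius: (107.4 - 32) × 5/9 = 41.8889°C.
The 97.4 K change is an interval; Kelvin and Celsius degrees are the same size, so ΔC = +97.4°C.
Final Celsius temperature: 41.8889 + 97.4000 = 139.2889°C.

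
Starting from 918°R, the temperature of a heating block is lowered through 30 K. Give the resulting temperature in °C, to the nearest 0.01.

Initial temperature in Celsius: (918 - 491.67) × 5/9 = 236.8500°C.
The 30 K change is an interval; Kelvin and Celsius degrees are the same size, so ΔC = -30°C.
Final Celsius temperature: 236.8500 - 30.0000 = 206.8500°C.

206.85°C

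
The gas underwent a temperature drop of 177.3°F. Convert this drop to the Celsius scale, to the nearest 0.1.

An interval of 1°F corresponds to 5/9°C.
177.3 × 5/9 = 98.5.

98.5°C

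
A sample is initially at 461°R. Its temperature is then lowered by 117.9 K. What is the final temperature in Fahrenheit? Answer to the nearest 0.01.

-210.89°F

Initial temperature in Celsius: (461 - 491.67) × 5/9 = -17.0389°C.
The 117.9 K change is an interval; Kelvin and Celsius degrees are the same size, so ΔC = -117.9°C.
Final Celsius temperature: -17.0389 - 117.9000 = -134.9389°C.
In Fahrenheit: -134.9389 × 1.8 + 32 = -210.89°F.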